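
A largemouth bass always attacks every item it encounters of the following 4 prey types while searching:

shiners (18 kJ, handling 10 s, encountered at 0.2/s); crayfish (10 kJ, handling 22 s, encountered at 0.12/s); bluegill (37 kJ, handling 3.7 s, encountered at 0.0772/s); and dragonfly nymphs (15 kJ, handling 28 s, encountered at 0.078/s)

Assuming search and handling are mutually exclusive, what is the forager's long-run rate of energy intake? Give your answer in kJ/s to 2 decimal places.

1.09 kJ/s

Energy encountered per unit search time: 0.2×18 + 0.12×10 + 0.0772×37 + 0.078×15 = 8.826 kJ/s.
Handling time per unit search time: 0.2×10 + 0.12×22 + 0.0772×3.7 + 0.078×28 = 7.11.
Rate = 8.826/(1 + 7.11) = 1.088 kJ/s.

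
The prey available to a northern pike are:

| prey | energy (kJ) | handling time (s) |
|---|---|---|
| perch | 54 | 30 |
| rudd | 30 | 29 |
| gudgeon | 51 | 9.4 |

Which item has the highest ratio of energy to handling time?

gudgeon

In descending order of E/h:
gudgeon: 51/9.4 = 5.43 kJ/s
perch: 54/30 = 1.8 kJ/s
rudd: 30/29 = 1.03 kJ/s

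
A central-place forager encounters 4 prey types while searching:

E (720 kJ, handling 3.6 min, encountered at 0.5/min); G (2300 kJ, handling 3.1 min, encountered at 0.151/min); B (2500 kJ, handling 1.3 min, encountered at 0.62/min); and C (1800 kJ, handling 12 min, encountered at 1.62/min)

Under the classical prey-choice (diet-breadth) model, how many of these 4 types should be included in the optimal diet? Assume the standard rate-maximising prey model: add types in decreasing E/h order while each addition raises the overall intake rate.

Rank by E/h (kJ/min): B 1.92e+03, G 742, E 200, C 150. Include each in turn until the next type's E/h falls below the running intake rate.
Rate on top 1: 858.3. G: 742 < 858.3 → exclude; stop.
Optimal diet: B — 1 of 4 types.

1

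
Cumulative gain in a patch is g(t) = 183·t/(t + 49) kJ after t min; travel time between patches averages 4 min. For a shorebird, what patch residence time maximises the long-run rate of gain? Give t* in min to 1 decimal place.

14.0 min

By the marginal value theorem, leave when the instantaneous gain rate g'(t) equals the habitat-wide average g(t)/(T + t).
g'(t) = 183·49/(t + 49)². Setting 183·49/(t+49)² = 183t/[(t+49)(4+t)] gives 49(4+t) = t(t+49), so t² = 49×4 = 196.
t* = √196 = 14 min.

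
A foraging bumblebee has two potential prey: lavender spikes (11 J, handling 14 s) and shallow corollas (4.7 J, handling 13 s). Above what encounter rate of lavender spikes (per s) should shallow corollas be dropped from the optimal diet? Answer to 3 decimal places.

The zero-one rule: include shallow corollas iff E₂/h₂ > λE₁/(1+λh₁). Equality gives the switch point.
λE₁h₂ = E₂ + λE₂h₁ ⇒ λ = E₂/(E₁h₂ − E₂h₁) = 4.7/(143 − 65.8) = 0.06088 per s.

0.061 per s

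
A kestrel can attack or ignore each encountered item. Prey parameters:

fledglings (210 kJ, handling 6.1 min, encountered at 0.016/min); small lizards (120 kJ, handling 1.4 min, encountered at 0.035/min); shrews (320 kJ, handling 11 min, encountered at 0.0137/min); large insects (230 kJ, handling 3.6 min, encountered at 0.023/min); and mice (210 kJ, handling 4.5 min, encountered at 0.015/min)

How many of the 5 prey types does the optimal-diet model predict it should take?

Rank by E/h (kJ/min): small lizards 85.7, large insects 63.9, mice 46.7, fledglings 34.4, shrews 29.1. Include each in turn until the next type's E/h falls below the running intake rate.
Rate on top 1: 4.004. large insects: 63.9 > 4.004 → include.
Rate on top 2: 8.385. mice: 46.7 > 8.385 → include.
Rate on top 3: 10.54. fledglings: 34.4 > 10.54 → include.
Rate on top 4: 12.34. shrews: 29.1 > 12.34 → include.
Optimal diet: small lizards, large insects, mice, fledglings, shrews — 5 of 5 types.

5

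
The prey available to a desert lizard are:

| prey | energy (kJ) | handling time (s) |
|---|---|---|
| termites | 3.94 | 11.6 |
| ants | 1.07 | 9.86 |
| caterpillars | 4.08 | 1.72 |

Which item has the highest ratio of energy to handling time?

Profitability E/h (kJ/s): termites = 3.94/11.6 = 0.34, ants = 1.07/9.86 = 0.109, caterpillars = 4.08/1.72 = 2.37.
Ranked: caterpillars > termites > ants.

caterpillars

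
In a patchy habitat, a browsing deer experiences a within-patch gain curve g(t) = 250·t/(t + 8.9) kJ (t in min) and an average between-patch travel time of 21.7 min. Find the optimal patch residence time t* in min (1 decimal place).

13.9 min

Maximise g(t)/(T+t): set derivative to zero → g'(t)(T+t) = g(t).
g'(t) = 250·8.9/(t + 8.9)². Setting 250·8.9/(t+8.9)² = 250t/[(t+8.9)(21.7+t)] gives 8.9(21.7+t) = t(t+8.9), so t² = 8.9×21.7 = 193.1.
t* = √193.1 = 13.9 min.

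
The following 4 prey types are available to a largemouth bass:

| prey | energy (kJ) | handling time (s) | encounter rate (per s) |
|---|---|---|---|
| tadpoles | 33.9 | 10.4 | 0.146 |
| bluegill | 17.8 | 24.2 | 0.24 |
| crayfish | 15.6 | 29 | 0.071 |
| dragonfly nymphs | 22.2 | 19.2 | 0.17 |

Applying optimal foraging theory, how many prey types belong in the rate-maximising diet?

1

E/h in descending order: tadpoles 3.26, dragonfly nymphs 1.16, bluegill 0.736, crayfish 0.538 kJ/s. The optimal diet is the largest prefix of this list for which every included type satisfies E_i/h_i > R on the types above it.
Rate on top 1: 1.965. dragonfly nymphs: 1.16 < 1.965 → exclude; stop.
Optimal diet: tadpoles — 1 of 4 types.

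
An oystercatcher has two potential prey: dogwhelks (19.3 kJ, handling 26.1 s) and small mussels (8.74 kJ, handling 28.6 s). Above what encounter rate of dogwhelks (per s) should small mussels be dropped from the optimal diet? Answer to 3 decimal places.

0.027 per s

The zero-one rule: include small mussels iff E₂/h₂ > λE₁/(1+λh₁). Equality gives the switch point.
λE₁h₂ = E₂ + λE₂h₁ ⇒ λ = E₂/(E₁h₂ − E₂h₁) = 8.74/(552 − 228.1) = 0.02699 per s.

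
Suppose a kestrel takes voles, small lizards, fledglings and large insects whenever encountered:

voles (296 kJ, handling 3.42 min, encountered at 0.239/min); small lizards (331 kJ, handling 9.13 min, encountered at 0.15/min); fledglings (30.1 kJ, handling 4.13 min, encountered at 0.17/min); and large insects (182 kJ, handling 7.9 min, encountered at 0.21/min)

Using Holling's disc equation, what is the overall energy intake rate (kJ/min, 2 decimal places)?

29.51 kJ/min

R = (0.239×296 + 0.15×331 + 0.17×30.1 + 0.21×182) / (1 + 0.239×3.42 + 0.15×9.13 + 0.17×4.13 + 0.21×7.9) = 163.7/5.548 = 29.51 kJ/min.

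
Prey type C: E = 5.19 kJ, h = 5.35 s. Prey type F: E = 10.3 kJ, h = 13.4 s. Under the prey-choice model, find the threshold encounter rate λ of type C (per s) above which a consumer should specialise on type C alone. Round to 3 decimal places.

The zero-one rule: include type F iff E₂/h₂ > λE₁/(1+λh₁). Equality gives the switch point.
λE₁h₂ = E₂ + λE₂h₁ ⇒ λ = E₂/(E₁h₂ − E₂h₁) = 10.3/(69.55 − 55.1) = 0.7132 per s.

0.713 per s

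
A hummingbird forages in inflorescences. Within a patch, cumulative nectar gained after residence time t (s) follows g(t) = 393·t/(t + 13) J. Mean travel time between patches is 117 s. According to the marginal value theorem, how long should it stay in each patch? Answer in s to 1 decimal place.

By the marginal value theorem, leave when the instantaneous gain rate g'(t) equals the habitat-wide average g(t)/(T + t).
g'(t) = 393·13/(t + 13)². Setting 393·13/(t+13)² = 393t/[(t+13)(117+t)] gives 13(117+t) = t(t+13), so t² = 13×117 = 1521.
t* = √1521 = 39 s.

39.0 s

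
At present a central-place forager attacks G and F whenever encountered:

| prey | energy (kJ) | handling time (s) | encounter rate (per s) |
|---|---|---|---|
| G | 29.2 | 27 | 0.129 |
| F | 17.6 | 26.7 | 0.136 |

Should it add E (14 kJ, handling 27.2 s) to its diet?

Intake rate on the current diet: R = (0.129×29.2 + 0.136×17.6) / (1 + 0.129×27 + 0.136×26.7) = 6.16/8.114 = 0.7592 kJ/s.
E: E/h = 14/27.2 = 0.5147 kJ/s.
0.5147 < 0.7592, so adding E would lower the average — exclude it.

No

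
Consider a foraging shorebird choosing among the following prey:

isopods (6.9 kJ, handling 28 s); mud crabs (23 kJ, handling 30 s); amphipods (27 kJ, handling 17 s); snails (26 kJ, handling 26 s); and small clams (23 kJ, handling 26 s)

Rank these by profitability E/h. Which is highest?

In descending order of E/h:
amphipods: 27/17 = 1.59 kJ/s
snails: 26/26 = 1 kJ/s
small clams: 23/26 = 0.885 kJ/s
mud crabs: 23/30 = 0.767 kJ/s
isopods: 6.9/28 = 0.246 kJ/s

amphipods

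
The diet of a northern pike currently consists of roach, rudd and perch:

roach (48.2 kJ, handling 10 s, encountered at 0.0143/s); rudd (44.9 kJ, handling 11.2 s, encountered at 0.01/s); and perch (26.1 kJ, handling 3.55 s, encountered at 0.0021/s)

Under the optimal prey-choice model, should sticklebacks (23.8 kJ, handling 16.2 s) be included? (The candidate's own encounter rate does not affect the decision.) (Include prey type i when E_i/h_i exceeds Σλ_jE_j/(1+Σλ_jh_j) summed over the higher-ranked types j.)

On roach, rudd and perch alone, R = ΣλE/(1+Σλh) = 1.193/1.262 = 0.945 kJ/s.
sticklebacks: E/h = 23.8/16.2 = 1.469 kJ/s.
Since 1.469 > R, including sticklebacks increases the long-run rate.

Yes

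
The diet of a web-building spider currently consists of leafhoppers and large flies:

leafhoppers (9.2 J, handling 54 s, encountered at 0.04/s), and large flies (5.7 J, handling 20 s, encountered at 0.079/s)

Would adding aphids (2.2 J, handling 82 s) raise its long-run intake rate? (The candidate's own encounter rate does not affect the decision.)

No

Current rate: (0.04×9.2 + 0.079×5.7)/(1 + 0.04×54 + 0.079×20) = 0.1726 J/s.
aphids: E/h = 2.2/82 = 0.02683 J/s.
0.02683 < 0.1726, so adding aphids would lower the average — exclude it.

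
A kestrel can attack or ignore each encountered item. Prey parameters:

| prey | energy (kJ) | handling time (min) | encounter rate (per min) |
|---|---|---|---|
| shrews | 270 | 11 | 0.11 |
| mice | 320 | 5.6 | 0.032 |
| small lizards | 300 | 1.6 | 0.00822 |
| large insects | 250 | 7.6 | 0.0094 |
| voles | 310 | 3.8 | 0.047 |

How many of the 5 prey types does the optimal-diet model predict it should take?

5

E/h in descending order: small lizards 188, voles 81.6, mice 57.1, large insects 32.9, shrews 24.5 kJ/min. The optimal diet is the largest prefix of this list for which every included type satisfies E_i/h_i > R on the types above it.
Rate on top 1: 2.434. voles: 81.6 > 2.434 → include.
Rate on top 2: 14.29. mice: 57.1 > 14.29 → include.
Rate on top 3: 19.9. large insects: 32.9 > 19.9 → include.
Rate on top 4: 20.54. shrews: 24.5 > 20.54 → include.
Optimal diet: small lizards, voles, mice, large insects, shrews — 5 of 5 types.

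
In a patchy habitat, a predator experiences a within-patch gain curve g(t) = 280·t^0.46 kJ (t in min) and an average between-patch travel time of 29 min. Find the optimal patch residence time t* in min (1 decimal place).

24.7 min

By the marginal value theorem, leave when the instantaneous gain rate g'(t) equals the habitat-wide average g(t)/(T + t).
g'(t) = 0.46·280·t^-0.54. Setting 0.46·280·t^-0.54 = 280·t^0.46/(29+t) gives 0.46(29+t) = t, so 0.54·t = 0.46×29.
t* = 0.46×29/0.54 = 24.7 min.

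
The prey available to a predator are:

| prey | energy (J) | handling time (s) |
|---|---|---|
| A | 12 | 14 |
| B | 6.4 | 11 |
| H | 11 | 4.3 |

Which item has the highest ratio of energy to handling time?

H

In descending order of E/h:
H: 11/4.3 = 2.56 J/s
A: 12/14 = 0.857 J/s
B: 6.4/11 = 0.582 J/s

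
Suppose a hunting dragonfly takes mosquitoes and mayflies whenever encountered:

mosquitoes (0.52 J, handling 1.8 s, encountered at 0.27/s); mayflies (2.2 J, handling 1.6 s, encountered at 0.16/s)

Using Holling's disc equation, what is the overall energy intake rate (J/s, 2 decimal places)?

0.28 J/s

R = Σλ_iE_i / (1 + Σλ_ih_i)
Numerator: 0.27×0.52 + 0.16×2.2 = 0.4924
Denominator: 1 + 0.27×1.8 + 0.16×1.6 = 1.742
R = 0.4924/1.742 = 0.2827 J/s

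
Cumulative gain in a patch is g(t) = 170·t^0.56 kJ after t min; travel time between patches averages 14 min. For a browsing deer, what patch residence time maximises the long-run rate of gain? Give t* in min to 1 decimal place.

17.8 min

Optimal t* satisfies g'(t*) = g(t*)/(T + t*).
g'(t) = 0.56·170·t^-0.44. Setting 0.56·170·t^-0.44 = 170·t^0.56/(14+t) gives 0.56(14+t) = t, so 0.44·t = 0.56×14.
t* = 0.56×14/0.44 = 17.82 min.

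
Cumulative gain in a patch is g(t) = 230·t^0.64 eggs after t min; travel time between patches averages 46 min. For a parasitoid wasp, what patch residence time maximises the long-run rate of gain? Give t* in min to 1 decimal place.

By the marginal value theorem, leave when the instantaneous gain rate g'(t) equals the habitat-wide average g(t)/(T + t).
g'(t) = 0.64·230·t^-0.36. Setting 0.64·230·t^-0.36 = 230·t^0.64/(46+t) gives 0.64(46+t) = t, so 0.36·t = 0.64×46.
t* = 0.64×46/0.36 = 81.78 min.

81.8 min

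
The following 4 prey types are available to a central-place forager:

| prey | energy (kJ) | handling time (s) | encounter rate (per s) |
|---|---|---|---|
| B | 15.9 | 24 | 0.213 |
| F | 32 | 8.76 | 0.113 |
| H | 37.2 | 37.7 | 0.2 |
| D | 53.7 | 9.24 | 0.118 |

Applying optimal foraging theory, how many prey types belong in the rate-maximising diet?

2

Profitabilities (E/h, kJ/s): D 5.81, F 3.65, H 0.987, B 0.662. Add prey in this order while the next type's profitability exceeds the intake rate on those already taken.
Rate on top 1: 3.031. F: 3.65 > 3.031 → include.
Rate on top 2: 3.231. H: 0.987 < 3.231 → exclude; stop.
Optimal diet: D, F — 2 of 4 types.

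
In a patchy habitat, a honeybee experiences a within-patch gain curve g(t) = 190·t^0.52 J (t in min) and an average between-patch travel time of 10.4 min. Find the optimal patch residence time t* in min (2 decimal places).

By the marginal value theorem, leave when the instantaneous gain rate g'(t) equals the habitat-wide average g(t)/(T + t).
g'(t) = 0.52·190·t^-0.48. Setting 0.52·190·t^-0.48 = 190·t^0.52/(10.4+t) gives 0.52(10.4+t) = t, so 0.48·t = 0.52×10.4.
t* = 0.52×10.4/0.48 = 11.27 min.

11.27 min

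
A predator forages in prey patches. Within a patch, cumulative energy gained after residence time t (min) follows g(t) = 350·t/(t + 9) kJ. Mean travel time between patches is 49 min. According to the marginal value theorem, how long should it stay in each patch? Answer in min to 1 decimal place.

Optimal t* satisfies g'(t*) = g(t*)/(T + t*).
g'(t) = 350·9/(t + 9)². Setting 350·9/(t+9)² = 350t/[(t+9)(49+t)] gives 9(49+t) = t(t+9), so t² = 9×49 = 441.
t* = √441 = 21 min.

21.0 min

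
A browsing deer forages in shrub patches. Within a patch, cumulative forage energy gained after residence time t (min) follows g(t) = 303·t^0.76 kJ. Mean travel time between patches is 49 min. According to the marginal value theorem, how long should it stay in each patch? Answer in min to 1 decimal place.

By the marginal value theorem, leave when the instantaneous gain rate g'(t) equals the habitat-wide average g(t)/(T + t).
g'(t) = 0.76·303·t^-0.24. Setting 0.76·303·t^-0.24 = 303·t^0.76/(49+t) gives 0.76(49+t) = t, so 0.24·t = 0.76×49.
t* = 0.76×49/0.24 = 155.2 min.

155.2 min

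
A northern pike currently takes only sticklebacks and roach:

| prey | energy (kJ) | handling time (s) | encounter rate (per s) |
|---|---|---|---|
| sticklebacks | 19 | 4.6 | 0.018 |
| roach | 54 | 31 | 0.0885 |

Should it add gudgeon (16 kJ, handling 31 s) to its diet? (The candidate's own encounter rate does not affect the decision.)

No

On sticklebacks and roach alone, R = ΣλE/(1+Σλh) = 5.121/3.826 = 1.338 kJ/s.
gudgeon: E/h = 16/31 = 0.5161 kJ/s.
Since 0.5161 < R, time spent handling gudgeon is better spent searching.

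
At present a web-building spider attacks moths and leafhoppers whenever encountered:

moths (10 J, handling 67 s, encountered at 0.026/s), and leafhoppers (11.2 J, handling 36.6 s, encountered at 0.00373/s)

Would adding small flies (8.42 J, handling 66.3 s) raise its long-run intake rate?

Yes

On moths and leafhoppers alone, R = ΣλE/(1+Σλh) = 0.3018/2.879 = 0.1048 J/s.
Profitability of small flies: 8.42/66.3 = 0.127 J/s.
0.127 > 0.1048, so adding small flies raises the average — include it.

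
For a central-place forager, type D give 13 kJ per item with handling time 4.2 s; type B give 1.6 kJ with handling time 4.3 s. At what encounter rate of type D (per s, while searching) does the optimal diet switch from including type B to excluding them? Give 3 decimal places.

At the threshold, the rate on type D alone equals the profitability of type B: λ·13/(1 + λ·4.2) = 1.6/4.3 = 0.3721.
Rearranging, λ(13 − 0.3721×4.2) = 0.3721, so λ = 0.3721/11.44 = 0.03253 per s.

0.033 per s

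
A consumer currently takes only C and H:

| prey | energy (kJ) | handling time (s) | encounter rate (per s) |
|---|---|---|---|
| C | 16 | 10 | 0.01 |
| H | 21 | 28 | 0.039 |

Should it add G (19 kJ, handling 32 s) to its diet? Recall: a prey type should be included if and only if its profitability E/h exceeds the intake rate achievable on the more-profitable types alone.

Current rate: (0.01×16 + 0.039×21)/(1 + 0.01×10 + 0.039×28) = 0.4466 kJ/s.
G: E/h = 19/32 = 0.5938 kJ/s.
0.5938 > 0.4466, so adding G raises the average — include it.

Yes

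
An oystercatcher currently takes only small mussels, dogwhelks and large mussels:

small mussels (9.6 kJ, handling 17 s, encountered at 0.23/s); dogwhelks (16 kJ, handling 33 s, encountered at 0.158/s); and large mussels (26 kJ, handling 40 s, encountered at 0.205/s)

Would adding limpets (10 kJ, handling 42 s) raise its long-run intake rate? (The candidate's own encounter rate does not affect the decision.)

Current rate: (0.23×9.6 + 0.158×16 + 0.205×26)/(1 + 0.23×17 + 0.158×33 + 0.205×40) = 0.5493 kJ/s.
limpets: E/h = 10/42 = 0.2381 kJ/s.
Since 0.2381 < R, time spent handling limpets is better spent searching.

No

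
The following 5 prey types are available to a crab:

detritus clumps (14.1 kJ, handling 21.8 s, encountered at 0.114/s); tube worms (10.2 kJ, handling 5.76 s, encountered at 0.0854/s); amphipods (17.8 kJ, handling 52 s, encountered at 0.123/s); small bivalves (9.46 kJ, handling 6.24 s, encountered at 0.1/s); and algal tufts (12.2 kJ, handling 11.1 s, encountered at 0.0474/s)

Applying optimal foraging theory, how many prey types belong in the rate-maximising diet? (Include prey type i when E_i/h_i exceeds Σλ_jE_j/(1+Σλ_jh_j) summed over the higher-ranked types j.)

Rank by E/h (kJ/s): tube worms 1.77, small bivalves 1.52, algal tufts 1.1, detritus clumps 0.647, amphipods 0.342. Include each in turn until the next type's E/h falls below the running intake rate.
Rate on top 1: 0.5839. small bivalves: 1.52 > 0.5839 → include.
Rate on top 2: 0.8588. algal tufts: 1.1 > 0.8588 → include.
Rate on top 3: 0.9066. detritus clumps: 0.647 < 0.9066 → exclude; stop.
Optimal diet: tube worms, small bivalves, algal tufts — 3 of 5 types.

3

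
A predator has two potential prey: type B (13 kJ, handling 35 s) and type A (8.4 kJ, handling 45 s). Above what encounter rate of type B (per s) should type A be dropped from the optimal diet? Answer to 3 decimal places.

Drop type A once their profitability E₂/h₂ falls below the rate achievable on type B alone: E₂/h₂ = λE₁/(1 + λh₁).
Solve for λ: λE₁h₂ = E₂(1 + λh₁) → λ(E₁h₂ − E₂h₁) = E₂ → λ = E₂/(E₁h₂ − E₂h₁).
λ = 8.4/(13×45 − 8.4×35) = 8.4/291 = 0.02887 per s.

0.029 per s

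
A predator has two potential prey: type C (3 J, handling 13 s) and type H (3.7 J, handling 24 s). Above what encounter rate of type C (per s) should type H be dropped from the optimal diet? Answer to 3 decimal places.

The zero-one rule: include type H iff E₂/h₂ > λE₁/(1+λh₁). Equality gives the switch point.
λE₁h₂ = E₂ + λE₂h₁ ⇒ λ = E₂/(E₁h₂ − E₂h₁) = 3.7/(72 − 48.1) = 0.1548 per s.

0.155 per s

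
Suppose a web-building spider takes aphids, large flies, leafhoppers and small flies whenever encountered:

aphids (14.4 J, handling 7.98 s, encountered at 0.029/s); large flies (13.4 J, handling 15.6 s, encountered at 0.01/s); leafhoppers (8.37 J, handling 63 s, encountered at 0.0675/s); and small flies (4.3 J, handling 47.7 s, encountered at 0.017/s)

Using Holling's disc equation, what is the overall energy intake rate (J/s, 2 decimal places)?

0.18 J/s

R = Σλ_iE_i / (1 + Σλ_ih_i)
Numerator: 0.029×14.4 + 0.01×13.4 + 0.0675×8.37 + 0.017×4.3 = 1.19
Denominator: 1 + 0.029×7.98 + 0.01×15.6 + 0.0675×63 + 0.017×47.7 = 6.451
R = 1.19/6.451 = 0.1844 J/s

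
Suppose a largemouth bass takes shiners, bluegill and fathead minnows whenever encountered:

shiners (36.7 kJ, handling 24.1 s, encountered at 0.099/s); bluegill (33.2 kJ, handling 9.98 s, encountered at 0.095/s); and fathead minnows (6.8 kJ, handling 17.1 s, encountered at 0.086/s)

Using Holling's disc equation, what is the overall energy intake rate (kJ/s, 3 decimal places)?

R = Σλ_iE_i / (1 + Σλ_ih_i)
Numerator: 0.099×36.7 + 0.095×33.2 + 0.086×6.8 = 7.372
Denominator: 1 + 0.099×24.1 + 0.095×9.98 + 0.086×17.1 = 5.805
R = 7.372/5.805 = 1.27 kJ/s

1.270 kJ/s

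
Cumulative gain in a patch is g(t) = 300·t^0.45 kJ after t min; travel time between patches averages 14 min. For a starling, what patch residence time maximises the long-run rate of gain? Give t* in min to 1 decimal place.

Maximise g(t)/(T+t): set derivative to zero → g'(t)(T+t) = g(t).
g'(t) = 0.45·300·t^-0.55. Setting 0.45·300·t^-0.55 = 300·t^0.45/(14+t) gives 0.45(14+t) = t, so 0.55·t = 0.45×14.
t* = 0.45×14/0.55 = 11.45 min.

11.5 min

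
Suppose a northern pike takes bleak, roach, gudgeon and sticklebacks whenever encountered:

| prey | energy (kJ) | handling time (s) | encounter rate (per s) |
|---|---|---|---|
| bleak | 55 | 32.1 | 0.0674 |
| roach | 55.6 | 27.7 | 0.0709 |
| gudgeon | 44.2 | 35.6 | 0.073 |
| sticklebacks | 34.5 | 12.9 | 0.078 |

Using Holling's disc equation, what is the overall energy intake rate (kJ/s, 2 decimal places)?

Energy encountered per unit search time: 0.0674×55 + 0.0709×55.6 + 0.073×44.2 + 0.078×34.5 = 13.57 kJ/s.
Handling time per unit search time: 0.0674×32.1 + 0.0709×27.7 + 0.073×35.6 + 0.078×12.9 = 7.732.
Rate = 13.57/(1 + 7.732) = 1.554 kJ/s.

1.55 kJ/s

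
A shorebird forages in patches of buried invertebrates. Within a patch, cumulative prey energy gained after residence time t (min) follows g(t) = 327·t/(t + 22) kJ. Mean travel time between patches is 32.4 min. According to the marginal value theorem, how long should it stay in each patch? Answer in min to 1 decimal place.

Maximise g(t)/(T+t): set derivative to zero → g'(t)(T+t) = g(t).
g'(t) = 327·22/(t + 22)². Setting 327·22/(t+22)² = 327t/[(t+22)(32.4+t)] gives 22(32.4+t) = t(t+22), so t² = 22×32.4 = 712.8.
t* = √712.8 = 26.7 min.

26.7 min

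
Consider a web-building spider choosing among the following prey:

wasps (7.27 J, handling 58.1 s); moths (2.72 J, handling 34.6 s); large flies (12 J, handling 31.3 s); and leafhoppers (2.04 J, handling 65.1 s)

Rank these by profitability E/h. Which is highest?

Profitability E/h (J/s): wasps = 7.27/58.1 = 0.125, moths = 2.72/34.6 = 0.0786, large flies = 12/31.3 = 0.383, leafhoppers = 2.04/65.1 = 0.0313.
Ranked: large flies > wasps > moths > leafhoppers.

large flies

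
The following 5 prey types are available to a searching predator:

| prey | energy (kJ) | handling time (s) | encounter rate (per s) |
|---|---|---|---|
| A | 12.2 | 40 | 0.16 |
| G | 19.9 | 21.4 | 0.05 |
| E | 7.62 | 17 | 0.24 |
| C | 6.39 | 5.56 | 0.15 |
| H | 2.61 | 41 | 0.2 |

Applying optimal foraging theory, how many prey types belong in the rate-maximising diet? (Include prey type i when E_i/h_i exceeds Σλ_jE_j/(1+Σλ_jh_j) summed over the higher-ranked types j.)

E/h in descending order: C 1.15, G 0.93, E 0.448, A 0.305, H 0.0637 kJ/s. The optimal diet is the largest prefix of this list for which every included type satisfies E_i/h_i > R on the types above it.
Rate on top 1: 0.5226. G: 0.93 > 0.5226 → include.
Rate on top 2: 0.6727. E: 0.448 < 0.6727 → exclude; stop.
Optimal diet: C, G — 2 of 5 types.

2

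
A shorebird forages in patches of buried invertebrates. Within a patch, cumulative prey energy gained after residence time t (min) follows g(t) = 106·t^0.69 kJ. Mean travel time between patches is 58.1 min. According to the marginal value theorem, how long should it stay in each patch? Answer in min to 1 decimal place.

By the marginal value theorem, leave when the instantaneous gain rate g'(t) equals the habitat-wide average g(t)/(T + t).
g'(t) = 0.69·106·t^-0.31. Setting 0.69·106·t^-0.31 = 106·t^0.69/(58.1+t) gives 0.69(58.1+t) = t, so 0.31·t = 0.69×58.1.
t* = 0.69×58.1/0.31 = 129.3 min.

129.3 min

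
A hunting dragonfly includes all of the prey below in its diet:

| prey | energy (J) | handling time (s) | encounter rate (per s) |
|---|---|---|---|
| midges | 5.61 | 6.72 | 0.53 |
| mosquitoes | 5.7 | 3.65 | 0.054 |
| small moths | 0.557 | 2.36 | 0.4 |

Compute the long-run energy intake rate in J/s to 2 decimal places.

Energy encountered per unit search time: 0.53×5.61 + 0.054×5.7 + 0.4×0.557 = 3.504 J/s.
Handling time per unit search time: 0.53×6.72 + 0.054×3.65 + 0.4×2.36 = 4.703.
Rate = 3.504/(1 + 4.703) = 0.6144 J/s.

0.61 J/s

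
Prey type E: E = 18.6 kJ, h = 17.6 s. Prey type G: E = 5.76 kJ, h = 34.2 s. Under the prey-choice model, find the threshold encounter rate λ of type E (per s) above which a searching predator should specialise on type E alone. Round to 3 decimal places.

0.011 per s

At the threshold, the rate on type E alone equals the profitability of type G: λ·18.6/(1 + λ·17.6) = 5.76/34.2 = 0.1684.
Rearranging, λ(18.6 − 0.1684×17.6) = 0.1684, so λ = 0.1684/15.64 = 0.01077 per s.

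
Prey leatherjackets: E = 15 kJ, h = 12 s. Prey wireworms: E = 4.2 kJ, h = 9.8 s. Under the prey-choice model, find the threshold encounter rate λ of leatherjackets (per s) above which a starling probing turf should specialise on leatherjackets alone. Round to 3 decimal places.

Drop wireworms once their profitability E₂/h₂ falls below the rate achievable on leatherjackets alone: E₂/h₂ = λE₁/(1 + λh₁).
Solve for λ: λE₁h₂ = E₂(1 + λh₁) → λ(E₁h₂ − E₂h₁) = E₂ → λ = E₂/(E₁h₂ − E₂h₁).
λ = 4.2/(15×9.8 − 4.2×12) = 4.2/96.6 = 0.04348 per s.

0.043 per s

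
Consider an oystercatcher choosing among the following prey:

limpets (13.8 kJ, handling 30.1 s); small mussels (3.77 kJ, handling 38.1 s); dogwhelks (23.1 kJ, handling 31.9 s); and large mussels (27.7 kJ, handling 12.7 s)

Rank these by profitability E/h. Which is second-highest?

dogwhelks

In descending order of E/h:
large mussels: 27.7/12.7 = 2.18 kJ/s
dogwhelks: 23.1/31.9 = 0.724 kJ/s
limpets: 13.8/30.1 = 0.458 kJ/s
small mussels: 3.77/38.1 = 0.099 kJ/s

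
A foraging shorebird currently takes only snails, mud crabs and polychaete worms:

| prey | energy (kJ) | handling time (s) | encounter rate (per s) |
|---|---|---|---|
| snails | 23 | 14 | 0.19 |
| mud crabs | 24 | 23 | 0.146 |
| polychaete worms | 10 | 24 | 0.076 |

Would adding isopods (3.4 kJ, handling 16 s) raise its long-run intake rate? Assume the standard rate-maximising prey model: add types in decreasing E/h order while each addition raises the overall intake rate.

No

On snails, mud crabs and polychaete worms alone, R = ΣλE/(1+Σλh) = 8.634/8.842 = 0.9765 kJ/s.
isopods: E/h = 3.4/16 = 0.2125 kJ/s.
0.2125 < 0.9765, so adding isopods would lower the average — exclude it.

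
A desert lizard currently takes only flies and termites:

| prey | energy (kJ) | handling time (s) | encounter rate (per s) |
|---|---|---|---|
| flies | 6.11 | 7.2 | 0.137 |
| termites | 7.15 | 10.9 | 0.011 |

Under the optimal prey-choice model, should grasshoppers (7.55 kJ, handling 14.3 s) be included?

Intake rate on the current diet: R = (0.137×6.11 + 0.011×7.15) / (1 + 0.137×7.2 + 0.011×10.9) = 0.9157/2.106 = 0.4348 kJ/s.
grasshoppers: E/h = 7.55/14.3 = 0.528 kJ/s.
0.528 > 0.4348, so adding grasshoppers raises the average — include it.

Yes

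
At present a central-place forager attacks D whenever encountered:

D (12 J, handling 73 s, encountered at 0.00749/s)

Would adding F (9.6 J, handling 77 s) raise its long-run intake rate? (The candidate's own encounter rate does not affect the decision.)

Yes

Current rate: (0.00749×12)/(1 + 0.00749×73) = 0.05811 J/s.
Profitability of F: 9.6/77 = 0.1247 J/s.
Since 0.1247 > R, including F increases the long-run rate.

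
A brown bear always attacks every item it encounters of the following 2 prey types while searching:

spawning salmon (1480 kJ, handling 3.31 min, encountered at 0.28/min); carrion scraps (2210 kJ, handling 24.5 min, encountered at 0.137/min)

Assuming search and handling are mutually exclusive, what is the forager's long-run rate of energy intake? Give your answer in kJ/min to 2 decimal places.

R = Σλ_iE_i / (1 + Σλ_ih_i)
Numerator: 0.28×1480 + 0.137×2210 = 717.2
Denominator: 1 + 0.28×3.31 + 0.137×24.5 = 5.283
R = 717.2/5.283 = 135.7 kJ/min

135.74 kJ/min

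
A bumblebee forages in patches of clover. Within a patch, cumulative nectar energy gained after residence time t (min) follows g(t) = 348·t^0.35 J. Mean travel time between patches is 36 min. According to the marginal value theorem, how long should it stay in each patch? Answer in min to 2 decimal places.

19.38 min

By the marginal value theorem, leave when the instantaneous gain rate g'(t) equals the habitat-wide average g(t)/(T + t).
g'(t) = 0.35·348·t^-0.65. Setting 0.35·348·t^-0.65 = 348·t^0.35/(36+t) gives 0.35(36+t) = t, so 0.65·t = 0.35×36.
t* = 0.35×36/0.65 = 19.38 min.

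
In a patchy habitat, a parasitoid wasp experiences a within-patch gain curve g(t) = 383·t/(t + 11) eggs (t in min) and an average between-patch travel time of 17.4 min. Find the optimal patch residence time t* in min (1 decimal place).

By the marginal value theorem, leave when the instantaneous gain rate g'(t) equals the habitat-wide average g(t)/(T + t).
g'(t) = 383·11/(t + 11)². Setting 383·11/(t+11)² = 383t/[(t+11)(17.4+t)] gives 11(17.4+t) = t(t+11), so t² = 11×17.4 = 191.4.
t* = √191.4 = 13.83 min.

13.8 min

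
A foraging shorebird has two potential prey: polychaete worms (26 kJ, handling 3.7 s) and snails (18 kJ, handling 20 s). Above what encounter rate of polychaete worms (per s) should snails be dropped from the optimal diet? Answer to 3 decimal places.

Drop snails once their profitability E₂/h₂ falls below the rate achievable on polychaete worms alone: E₂/h₂ = λE₁/(1 + λh₁).
Solve for λ: λE₁h₂ = E₂(1 + λh₁) → λ(E₁h₂ − E₂h₁) = E₂ → λ = E₂/(E₁h₂ − E₂h₁).
λ = 18/(26×20 − 18×3.7) = 18/453.4 = 0.0397 per s.

0.040 per s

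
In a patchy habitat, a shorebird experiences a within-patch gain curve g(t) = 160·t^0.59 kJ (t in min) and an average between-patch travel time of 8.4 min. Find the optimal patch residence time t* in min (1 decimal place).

Maximise g(t)/(T+t): set derivative to zero → g'(t)(T+t) = g(t).
g'(t) = 0.59·160·t^-0.41. Setting 0.59·160·t^-0.41 = 160·t^0.59/(8.4+t) gives 0.59(8.4+t) = t, so 0.41·t = 0.59×8.4.
t* = 0.59×8.4/0.41 = 12.09 min.

12.1 min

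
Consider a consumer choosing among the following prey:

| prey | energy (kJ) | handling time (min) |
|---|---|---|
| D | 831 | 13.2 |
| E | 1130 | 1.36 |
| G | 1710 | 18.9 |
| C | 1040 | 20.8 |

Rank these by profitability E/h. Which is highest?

Profitability E/h (kJ/min): D = 831/13.2 = 63, E = 1130/1.36 = 831, G = 1710/18.9 = 90.5, C = 1040/20.8 = 50.
Ranked: E > G > D > C.

E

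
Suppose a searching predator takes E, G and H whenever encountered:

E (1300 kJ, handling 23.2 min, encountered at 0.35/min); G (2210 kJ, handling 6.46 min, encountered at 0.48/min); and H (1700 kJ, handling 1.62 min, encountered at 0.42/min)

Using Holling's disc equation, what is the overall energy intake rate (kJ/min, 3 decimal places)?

Energy encountered per unit search time: 0.35×1300 + 0.48×2210 + 0.42×1700 = 2230 kJ/min.
Handling time per unit search time: 0.35×23.2 + 0.48×6.46 + 0.42×1.62 = 11.9.
Rate = 2230/(1 + 11.9) = 172.8 kJ/min.

172.837 kJ/min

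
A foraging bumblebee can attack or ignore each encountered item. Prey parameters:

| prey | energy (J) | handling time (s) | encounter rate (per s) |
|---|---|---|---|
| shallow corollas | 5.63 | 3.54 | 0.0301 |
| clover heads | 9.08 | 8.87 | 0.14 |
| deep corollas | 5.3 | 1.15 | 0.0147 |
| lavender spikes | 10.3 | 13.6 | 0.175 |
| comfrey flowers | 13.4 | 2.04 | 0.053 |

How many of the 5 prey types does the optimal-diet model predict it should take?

4

E/h in descending order: comfrey flowers 6.57, deep corollas 4.61, shallow corollas 1.59, clover heads 1.02, lavender spikes 0.757 J/s. The optimal diet is the largest prefix of this list for which every included type satisfies E_i/h_i > R on the types above it.
Rate on top 1: 0.6409. deep corollas: 4.61 > 0.6409 → include.
Rate on top 2: 0.7005. shallow corollas: 1.59 > 0.7005 → include.
Rate on top 3: 0.7775. clover heads: 1.02 > 0.7775 → include.
Rate on top 4: 0.9011. lavender spikes: 0.757 < 0.9011 → exclude; stop.
Optimal diet: comfrey flowers, deep corollas, shallow corollas, clover heads — 4 of 5 types.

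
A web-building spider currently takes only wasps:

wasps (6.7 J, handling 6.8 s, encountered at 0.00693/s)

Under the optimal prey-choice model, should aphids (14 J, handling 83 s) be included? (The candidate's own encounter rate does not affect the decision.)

Yes

Current rate: (0.00693×6.7)/(1 + 0.00693×6.8) = 0.04434 J/s.
aphids: E/h = 14/83 = 0.1687 J/s.
Since 0.1687 > R, including aphids increases the long-run rate.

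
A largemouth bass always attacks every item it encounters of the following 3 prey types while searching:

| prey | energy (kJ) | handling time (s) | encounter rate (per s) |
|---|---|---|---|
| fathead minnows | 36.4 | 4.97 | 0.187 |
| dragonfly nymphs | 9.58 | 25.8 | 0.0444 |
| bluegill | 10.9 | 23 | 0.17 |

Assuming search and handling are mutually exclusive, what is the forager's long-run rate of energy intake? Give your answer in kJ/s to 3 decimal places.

Energy encountered per unit search time: 0.187×36.4 + 0.0444×9.58 + 0.17×10.9 = 9.085 kJ/s.
Handling time per unit search time: 0.187×4.97 + 0.0444×25.8 + 0.17×23 = 5.985.
Rate = 9.085/(1 + 5.985) = 1.301 kJ/s.

1.301 kJ/s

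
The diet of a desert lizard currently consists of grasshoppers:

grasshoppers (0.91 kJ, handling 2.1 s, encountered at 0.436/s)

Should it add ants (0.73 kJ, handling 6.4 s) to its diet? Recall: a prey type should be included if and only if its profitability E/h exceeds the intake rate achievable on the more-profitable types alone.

No

On grasshoppers alone, R = ΣλE/(1+Σλh) = 0.3968/1.916 = 0.2071 kJ/s.
Profitability of ants: 0.73/6.4 = 0.1141 kJ/s.
Since 0.1141 < R, time spent handling ants is better spent searching.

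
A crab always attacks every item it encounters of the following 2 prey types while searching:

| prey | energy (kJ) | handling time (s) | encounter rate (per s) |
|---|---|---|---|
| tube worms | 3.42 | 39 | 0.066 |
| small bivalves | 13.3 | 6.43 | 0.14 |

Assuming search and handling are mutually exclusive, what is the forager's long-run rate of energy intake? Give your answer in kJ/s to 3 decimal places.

R = (0.066×3.42 + 0.14×13.3) / (1 + 0.066×39 + 0.14×6.43) = 2.088/4.474 = 0.4666 kJ/s.

0.467 kJ/s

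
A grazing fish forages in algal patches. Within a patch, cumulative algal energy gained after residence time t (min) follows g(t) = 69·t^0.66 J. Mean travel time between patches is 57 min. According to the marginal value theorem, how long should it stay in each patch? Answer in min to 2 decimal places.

Optimal t* satisfies g'(t*) = g(t*)/(T + t*).
g'(t) = 0.66·69·t^-0.34. Setting 0.66·69·t^-0.34 = 69·t^0.66/(57+t) gives 0.66(57+t) = t, so 0.34·t = 0.66×57.
t* = 0.66×57/0.34 = 110.6 min.

110.65 min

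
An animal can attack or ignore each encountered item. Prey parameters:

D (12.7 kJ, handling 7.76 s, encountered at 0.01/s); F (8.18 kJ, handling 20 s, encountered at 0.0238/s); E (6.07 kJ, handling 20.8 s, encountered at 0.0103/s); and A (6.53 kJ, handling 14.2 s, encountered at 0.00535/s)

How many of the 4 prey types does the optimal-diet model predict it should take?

Profitabilities (E/h, kJ/s): D 1.64, A 0.46, F 0.409, E 0.292. Add prey in this order while the next type's profitability exceeds the intake rate on those already taken.
Rate on top 1: 0.1179. A: 0.46 > 0.1179 → include.
Rate on top 2: 0.1404. F: 0.409 > 0.1404 → include.
Rate on top 3: 0.2188. E: 0.292 > 0.2188 → include.
Optimal diet: D, A, F, E — 4 of 4 types.

4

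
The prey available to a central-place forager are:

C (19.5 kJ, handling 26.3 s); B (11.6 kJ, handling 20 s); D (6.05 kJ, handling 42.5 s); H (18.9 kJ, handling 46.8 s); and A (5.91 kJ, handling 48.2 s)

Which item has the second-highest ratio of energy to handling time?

In descending order of E/h:
C: 19.5/26.3 = 0.741 kJ/s
B: 11.6/20 = 0.58 kJ/s
H: 18.9/46.8 = 0.404 kJ/s
D: 6.05/42.5 = 0.142 kJ/s
A: 5.91/48.2 = 0.123 kJ/s

B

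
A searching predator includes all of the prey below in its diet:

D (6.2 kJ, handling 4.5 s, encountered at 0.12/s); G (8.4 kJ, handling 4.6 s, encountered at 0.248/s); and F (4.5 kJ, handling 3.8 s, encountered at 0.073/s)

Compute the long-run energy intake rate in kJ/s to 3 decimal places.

1.067 kJ/s

R = Σλ_iE_i / (1 + Σλ_ih_i)
Numerator: 0.12×6.2 + 0.248×8.4 + 0.073×4.5 = 3.156
Denominator: 1 + 0.12×4.5 + 0.248×4.6 + 0.073×3.8 = 2.958
R = 3.156/2.958 = 1.067 kJ/s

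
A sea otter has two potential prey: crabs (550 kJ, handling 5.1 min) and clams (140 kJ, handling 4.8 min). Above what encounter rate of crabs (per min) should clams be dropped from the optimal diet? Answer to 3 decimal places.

0.073 per min

Drop clams once their profitability E₂/h₂ falls below the rate achievable on crabs alone: E₂/h₂ = λE₁/(1 + λh₁).
Solve for λ: λE₁h₂ = E₂(1 + λh₁) → λ(E₁h₂ − E₂h₁) = E₂ → λ = E₂/(E₁h₂ − E₂h₁).
λ = 140/(550×4.8 − 140×5.1) = 140/1926 = 0.07269 per min.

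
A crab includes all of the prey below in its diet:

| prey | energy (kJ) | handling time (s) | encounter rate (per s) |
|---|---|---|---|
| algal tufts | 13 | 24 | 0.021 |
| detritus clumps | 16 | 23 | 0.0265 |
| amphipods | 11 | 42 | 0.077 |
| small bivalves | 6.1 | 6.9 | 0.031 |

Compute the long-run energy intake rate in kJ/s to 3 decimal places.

R = (0.021×13 + 0.0265×16 + 0.077×11 + 0.031×6.1) / (1 + 0.021×24 + 0.0265×23 + 0.077×42 + 0.031×6.9) = 1.733/5.561 = 0.3116 kJ/s.

0.312 kJ/s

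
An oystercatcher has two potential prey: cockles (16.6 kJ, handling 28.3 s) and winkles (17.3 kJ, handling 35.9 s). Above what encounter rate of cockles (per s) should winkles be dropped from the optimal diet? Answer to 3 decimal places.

0.163 per s

Drop winkles once their profitability E₂/h₂ falls below the rate achievable on cockles alone: E₂/h₂ = λE₁/(1 + λh₁).
Solve for λ: λE₁h₂ = E₂(1 + λh₁) → λ(E₁h₂ − E₂h₁) = E₂ → λ = E₂/(E₁h₂ − E₂h₁).
λ = 17.3/(16.6×35.9 − 17.3×28.3) = 17.3/106.4 = 0.1627 per s.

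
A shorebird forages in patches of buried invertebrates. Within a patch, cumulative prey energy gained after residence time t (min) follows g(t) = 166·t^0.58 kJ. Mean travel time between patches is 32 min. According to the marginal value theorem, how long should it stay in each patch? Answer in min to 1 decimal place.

44.2 min

Maximise g(t)/(T+t): set derivative to zero → g'(t)(T+t) = g(t).
g'(t) = 0.58·166·t^-0.42. Setting 0.58·166·t^-0.42 = 166·t^0.58/(32+t) gives 0.58(32+t) = t, so 0.42·t = 0.58×32.
t* = 0.58×32/0.42 = 44.19 min.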